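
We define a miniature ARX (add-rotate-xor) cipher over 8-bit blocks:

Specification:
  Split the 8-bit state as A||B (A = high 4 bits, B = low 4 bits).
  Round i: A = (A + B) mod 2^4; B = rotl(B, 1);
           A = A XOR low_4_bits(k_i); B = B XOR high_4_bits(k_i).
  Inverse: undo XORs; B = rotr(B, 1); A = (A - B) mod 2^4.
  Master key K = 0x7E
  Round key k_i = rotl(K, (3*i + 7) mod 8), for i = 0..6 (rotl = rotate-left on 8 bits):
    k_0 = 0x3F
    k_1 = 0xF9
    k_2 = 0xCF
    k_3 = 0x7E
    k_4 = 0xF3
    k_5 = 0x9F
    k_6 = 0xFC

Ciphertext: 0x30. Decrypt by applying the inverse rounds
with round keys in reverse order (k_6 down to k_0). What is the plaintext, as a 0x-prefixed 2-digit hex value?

0x8E

s_0 = ciphertext = 0x30
s_1 = InvRound(s_0, k_6) = 0x0F
s_2 = InvRound(s_1, k_5) = 0xC3
s_3 = InvRound(s_2, k_4) = 0x96
s_4 = InvRound(s_3, k_3) = 0xF8
s_5 = InvRound(s_4, k_2) = 0xE2
s_6 = InvRound(s_5, k_1) = 0x9E
s_7 = InvRound(s_6, k_0) = 0x8E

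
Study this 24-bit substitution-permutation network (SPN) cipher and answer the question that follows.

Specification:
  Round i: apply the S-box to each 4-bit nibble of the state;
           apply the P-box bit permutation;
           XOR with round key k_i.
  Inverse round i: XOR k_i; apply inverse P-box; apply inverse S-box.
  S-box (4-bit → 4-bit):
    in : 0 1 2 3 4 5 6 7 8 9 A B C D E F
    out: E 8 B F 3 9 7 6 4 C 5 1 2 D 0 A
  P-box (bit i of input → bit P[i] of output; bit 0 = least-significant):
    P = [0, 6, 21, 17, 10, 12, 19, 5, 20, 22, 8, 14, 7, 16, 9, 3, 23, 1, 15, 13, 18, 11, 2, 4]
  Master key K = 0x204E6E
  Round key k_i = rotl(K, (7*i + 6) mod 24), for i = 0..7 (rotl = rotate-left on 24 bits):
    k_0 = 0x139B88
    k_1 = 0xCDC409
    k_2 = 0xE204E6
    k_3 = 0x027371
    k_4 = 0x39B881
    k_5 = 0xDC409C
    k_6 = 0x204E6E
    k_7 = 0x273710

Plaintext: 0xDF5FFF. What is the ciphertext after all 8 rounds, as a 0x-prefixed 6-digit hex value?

s_0 = plaintext = 0xDF5FFF
s_1 = Round(s_0, k_0) = 0x55EB76
s_2 = Round(s_1, k_1) = 0x71F458
s_3 = Round(s_2, k_2) = 0x9328CA
s_4 = Round(s_3, k_3) = 0xA3C2EE
s_5 = Round(s_4, k_4) = 0xEC5887
s_6 = Round(s_5, k_5) = 0xF44156
s_7 = Round(s_6, k_6) = 0x81029D
s_8 = Round(s_7, k_7) = 0x5C553D

0x5C553D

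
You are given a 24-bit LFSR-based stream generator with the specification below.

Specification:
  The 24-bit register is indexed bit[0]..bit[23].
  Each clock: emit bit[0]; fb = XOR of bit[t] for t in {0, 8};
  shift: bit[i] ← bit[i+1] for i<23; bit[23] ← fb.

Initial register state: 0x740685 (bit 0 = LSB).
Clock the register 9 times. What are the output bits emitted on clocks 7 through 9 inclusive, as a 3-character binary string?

010

reg_0 = 0x740685
clock 1: out=1, reg = 0xBA0342
clock 2: out=0, reg = 0xDD01A1
clock 3: out=1, reg = 0x6E80D0
clock 4: out=0, reg = 0x374068
clock 5: out=0, reg = 0x1BA034
clock 6: out=0, reg = 0x0DD01A
clock 7: out=0, reg = 0x06E80D
clock 8: out=1, reg = 0x837406
clock 9: out=0, reg = 0x41BA03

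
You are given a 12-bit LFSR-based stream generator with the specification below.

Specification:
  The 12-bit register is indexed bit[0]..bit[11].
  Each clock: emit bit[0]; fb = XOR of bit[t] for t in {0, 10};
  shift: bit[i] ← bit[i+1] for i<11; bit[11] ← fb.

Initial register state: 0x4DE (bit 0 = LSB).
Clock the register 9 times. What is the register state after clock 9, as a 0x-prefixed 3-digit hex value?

reg_0 = 0x4DE
clock 1: out=0, reg = 0xA6F
clock 2: out=1, reg = 0xD37
clock 3: out=1, reg = 0x69B
clock 4: out=1, reg = 0x34D
clock 5: out=1, reg = 0x9A6
clock 6: out=0, reg = 0x4D3
clock 7: out=1, reg = 0x269
clock 8: out=1, reg = 0x934
clock 9: out=0, reg = 0x49A

0x49A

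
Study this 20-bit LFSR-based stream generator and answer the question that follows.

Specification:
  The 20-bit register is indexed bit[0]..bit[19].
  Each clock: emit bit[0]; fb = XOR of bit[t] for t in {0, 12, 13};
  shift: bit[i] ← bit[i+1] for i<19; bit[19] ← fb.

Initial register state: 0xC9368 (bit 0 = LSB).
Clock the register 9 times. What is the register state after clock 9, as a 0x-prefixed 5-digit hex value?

reg_0 = 0xC9368
clock 1: out=0, reg = 0xE49B4
clock 2: out=0, reg = 0x724DA
clock 3: out=0, reg = 0xB926D
clock 4: out=1, reg = 0x5C936
clock 5: out=0, reg = 0x2E49B
clock 6: out=1, reg = 0x1724D
clock 7: out=1, reg = 0x8B926
clock 8: out=0, reg = 0x45C93
clock 9: out=1, reg = 0x22E49

0x22E49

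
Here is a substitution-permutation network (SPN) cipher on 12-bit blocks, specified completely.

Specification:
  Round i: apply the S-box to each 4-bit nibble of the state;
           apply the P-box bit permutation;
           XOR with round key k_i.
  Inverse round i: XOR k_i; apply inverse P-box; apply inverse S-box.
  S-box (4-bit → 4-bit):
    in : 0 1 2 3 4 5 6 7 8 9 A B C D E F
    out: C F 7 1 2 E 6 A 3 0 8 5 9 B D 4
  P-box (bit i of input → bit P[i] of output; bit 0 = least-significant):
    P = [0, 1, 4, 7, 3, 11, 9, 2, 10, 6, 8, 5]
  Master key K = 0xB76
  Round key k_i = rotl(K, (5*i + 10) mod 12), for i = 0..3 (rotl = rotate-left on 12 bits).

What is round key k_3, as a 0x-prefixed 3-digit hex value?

K = 0xB76
k_0 = rotl(K, (5*0+10) mod 12) = rotl(K, 10) = 0xADD
k_1 = rotl(K, (5*1+10) mod 12) = rotl(K, 3) = 0xBB5
k_2 = rotl(K, (5*2+10) mod 12) = rotl(K, 8) = 0x6B7
k_3 = rotl(K, (5*3+10) mod 12) = rotl(K, 1) = 0x6ED

0x6ED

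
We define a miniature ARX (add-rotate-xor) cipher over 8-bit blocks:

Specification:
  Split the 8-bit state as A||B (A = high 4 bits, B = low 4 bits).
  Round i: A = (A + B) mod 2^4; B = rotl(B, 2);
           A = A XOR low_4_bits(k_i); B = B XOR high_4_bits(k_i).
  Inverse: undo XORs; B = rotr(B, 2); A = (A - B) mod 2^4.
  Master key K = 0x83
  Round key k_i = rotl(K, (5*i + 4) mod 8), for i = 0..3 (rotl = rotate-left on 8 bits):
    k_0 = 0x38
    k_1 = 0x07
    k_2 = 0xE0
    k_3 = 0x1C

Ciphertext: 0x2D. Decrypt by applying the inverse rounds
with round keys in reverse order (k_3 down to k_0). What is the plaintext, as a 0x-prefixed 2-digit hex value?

0x3B

s_0 = ciphertext = 0x2D
s_1 = InvRound(s_0, k_3) = 0xB3
s_2 = InvRound(s_1, k_2) = 0x47
s_3 = InvRound(s_2, k_1) = 0x6D
s_4 = InvRound(s_3, k_0) = 0x3B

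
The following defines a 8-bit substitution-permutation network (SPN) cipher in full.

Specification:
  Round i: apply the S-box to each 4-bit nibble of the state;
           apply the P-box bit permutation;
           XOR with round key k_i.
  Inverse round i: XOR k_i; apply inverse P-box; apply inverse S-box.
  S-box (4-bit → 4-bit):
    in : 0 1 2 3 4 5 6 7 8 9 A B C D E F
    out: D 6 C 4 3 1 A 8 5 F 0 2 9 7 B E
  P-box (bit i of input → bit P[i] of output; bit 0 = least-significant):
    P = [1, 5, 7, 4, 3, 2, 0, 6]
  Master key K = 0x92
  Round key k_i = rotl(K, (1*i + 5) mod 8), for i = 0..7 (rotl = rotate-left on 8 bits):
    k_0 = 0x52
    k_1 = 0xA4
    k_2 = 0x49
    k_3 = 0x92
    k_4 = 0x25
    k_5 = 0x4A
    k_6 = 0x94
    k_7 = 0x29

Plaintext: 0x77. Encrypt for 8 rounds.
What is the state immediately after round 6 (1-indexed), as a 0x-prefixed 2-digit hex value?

0xEE

s_0 = plaintext = 0x77
s_1 = Round(s_0, k_0) = 0x02
s_2 = Round(s_1, k_1) = 0x7D
s_3 = Round(s_2, k_2) = 0xAB
s_4 = Round(s_3, k_3) = 0xB2
s_5 = Round(s_4, k_4) = 0xB1
s_6 = Round(s_5, k_5) = 0xEE
s_7 = Round(s_6, k_6) = 0xEA
s_8 = Round(s_7, k_7) = 0x65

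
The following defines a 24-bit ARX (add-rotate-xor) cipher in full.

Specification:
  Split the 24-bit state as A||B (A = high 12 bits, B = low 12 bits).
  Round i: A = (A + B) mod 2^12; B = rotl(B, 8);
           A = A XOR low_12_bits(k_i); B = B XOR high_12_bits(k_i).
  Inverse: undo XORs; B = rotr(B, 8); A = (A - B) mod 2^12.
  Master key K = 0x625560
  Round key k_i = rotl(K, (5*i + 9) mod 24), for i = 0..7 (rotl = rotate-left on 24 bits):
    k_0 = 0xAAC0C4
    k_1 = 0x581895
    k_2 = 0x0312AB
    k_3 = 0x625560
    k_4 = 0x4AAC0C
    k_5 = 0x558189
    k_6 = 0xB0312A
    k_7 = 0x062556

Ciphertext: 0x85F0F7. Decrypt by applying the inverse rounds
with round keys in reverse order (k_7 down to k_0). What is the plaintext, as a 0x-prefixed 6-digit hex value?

0x7D83D5

s_0 = ciphertext = 0x85F0F7
s_1 = InvRound(s_0, k_7) = 0x3B9950
s_2 = InvRound(s_1, k_6) = 0xD61532
s_3 = InvRound(s_2, k_5) = 0x6486A0
s_4 = InvRound(s_3, k_4) = 0x9A20A2
s_5 = InvRound(s_4, k_3) = 0x44C876
s_6 = InvRound(s_5, k_2) = 0x26F478
s_7 = InvRound(s_6, k_1) = 0xB69F91
s_8 = InvRound(s_7, k_0) = 0x7D83D5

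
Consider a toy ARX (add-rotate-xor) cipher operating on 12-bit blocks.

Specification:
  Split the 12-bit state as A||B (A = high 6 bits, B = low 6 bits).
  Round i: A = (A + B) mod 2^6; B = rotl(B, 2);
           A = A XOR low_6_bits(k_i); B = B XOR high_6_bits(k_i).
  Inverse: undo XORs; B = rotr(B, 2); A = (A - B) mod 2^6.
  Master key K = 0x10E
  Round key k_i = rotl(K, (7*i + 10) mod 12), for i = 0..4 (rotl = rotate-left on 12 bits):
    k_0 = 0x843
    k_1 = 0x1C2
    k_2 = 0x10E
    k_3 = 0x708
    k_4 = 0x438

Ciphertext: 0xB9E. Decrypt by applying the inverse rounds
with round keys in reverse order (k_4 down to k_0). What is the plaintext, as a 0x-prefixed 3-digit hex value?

0x73F

s_0 = ciphertext = 0xB9E
s_1 = InvRound(s_0, k_4) = 0xCE3
s_2 = InvRound(s_1, k_3) = 0xF3F
s_3 = InvRound(s_2, k_2) = 0xD3E
s_4 = InvRound(s_3, k_1) = 0x61E
s_5 = InvRound(s_4, k_0) = 0x73F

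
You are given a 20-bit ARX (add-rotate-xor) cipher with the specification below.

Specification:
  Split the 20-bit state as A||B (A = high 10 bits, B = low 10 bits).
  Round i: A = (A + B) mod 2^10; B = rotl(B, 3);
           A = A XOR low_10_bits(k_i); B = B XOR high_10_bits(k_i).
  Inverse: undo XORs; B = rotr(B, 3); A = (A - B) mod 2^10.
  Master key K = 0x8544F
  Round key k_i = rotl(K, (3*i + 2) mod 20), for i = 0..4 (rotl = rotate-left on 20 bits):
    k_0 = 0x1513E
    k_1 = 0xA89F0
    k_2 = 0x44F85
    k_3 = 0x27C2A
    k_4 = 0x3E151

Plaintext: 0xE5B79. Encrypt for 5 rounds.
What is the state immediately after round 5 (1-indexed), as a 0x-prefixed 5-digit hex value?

0x047EA

s_0 = plaintext = 0xE5B79
s_1 = Round(s_0, k_0) = 0x8C79A
s_2 = Round(s_1, k_1) = 0x0EE75
s_3 = Round(s_2, k_2) = 0x4D6BF
s_4 = Round(s_3, k_3) = 0xF7962
s_5 = Round(s_4, k_4) = 0x047EA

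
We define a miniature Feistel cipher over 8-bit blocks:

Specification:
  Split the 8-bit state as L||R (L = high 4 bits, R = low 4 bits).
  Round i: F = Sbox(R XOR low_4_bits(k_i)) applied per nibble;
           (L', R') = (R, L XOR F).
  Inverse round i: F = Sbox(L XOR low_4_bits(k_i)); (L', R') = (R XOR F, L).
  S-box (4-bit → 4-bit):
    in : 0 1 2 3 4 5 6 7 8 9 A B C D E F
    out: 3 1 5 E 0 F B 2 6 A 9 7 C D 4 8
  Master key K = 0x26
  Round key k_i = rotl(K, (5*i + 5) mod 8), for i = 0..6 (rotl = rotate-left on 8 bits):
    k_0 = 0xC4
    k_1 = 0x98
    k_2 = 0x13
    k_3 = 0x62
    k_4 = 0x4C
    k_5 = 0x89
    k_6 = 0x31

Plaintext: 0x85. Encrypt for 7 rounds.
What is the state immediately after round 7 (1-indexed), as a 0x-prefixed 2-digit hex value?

s_0 = plaintext = 0x85
s_1 = Round(s_0, k_0) = 0x59
s_2 = Round(s_1, k_1) = 0x94
s_3 = Round(s_2, k_2) = 0x4B
s_4 = Round(s_3, k_3) = 0xBE
s_5 = Round(s_4, k_4) = 0xEE
s_6 = Round(s_5, k_5) = 0xEC
s_7 = Round(s_6, k_6) = 0xC3

0xC3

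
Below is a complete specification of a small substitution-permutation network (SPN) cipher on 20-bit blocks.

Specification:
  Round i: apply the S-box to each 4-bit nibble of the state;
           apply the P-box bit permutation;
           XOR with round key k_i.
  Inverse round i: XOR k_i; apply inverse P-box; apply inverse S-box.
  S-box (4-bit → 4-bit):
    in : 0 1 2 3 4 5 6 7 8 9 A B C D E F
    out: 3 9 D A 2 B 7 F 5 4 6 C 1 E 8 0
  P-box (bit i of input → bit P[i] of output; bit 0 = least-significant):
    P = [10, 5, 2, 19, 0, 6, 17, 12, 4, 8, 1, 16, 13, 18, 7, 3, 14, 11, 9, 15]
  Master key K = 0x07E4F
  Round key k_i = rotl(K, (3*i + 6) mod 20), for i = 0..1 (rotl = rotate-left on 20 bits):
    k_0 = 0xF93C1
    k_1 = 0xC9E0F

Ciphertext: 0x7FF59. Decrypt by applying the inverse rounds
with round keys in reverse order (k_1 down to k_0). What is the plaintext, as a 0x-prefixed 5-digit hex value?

s_0 = ciphertext = 0x7FF59
s_1 = InvRound(s_0, k_1) = 0xCC7AB
s_2 = InvRound(s_1, k_0) = 0xCEBD0

0xCEBD0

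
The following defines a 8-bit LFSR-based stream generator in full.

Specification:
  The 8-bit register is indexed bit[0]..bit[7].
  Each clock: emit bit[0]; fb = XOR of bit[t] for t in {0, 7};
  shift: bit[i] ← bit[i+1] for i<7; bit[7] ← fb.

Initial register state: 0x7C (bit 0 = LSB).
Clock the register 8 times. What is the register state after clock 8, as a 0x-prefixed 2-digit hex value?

reg_0 = 0x7C
clock 1: out=0, reg = 0x3E
clock 2: out=0, reg = 0x1F
clock 3: out=1, reg = 0x8F
clock 4: out=1, reg = 0x47
clock 5: out=1, reg = 0xA3
clock 6: out=1, reg = 0x51
clock 7: out=1, reg = 0xA8
clock 8: out=0, reg = 0xD4

0xD4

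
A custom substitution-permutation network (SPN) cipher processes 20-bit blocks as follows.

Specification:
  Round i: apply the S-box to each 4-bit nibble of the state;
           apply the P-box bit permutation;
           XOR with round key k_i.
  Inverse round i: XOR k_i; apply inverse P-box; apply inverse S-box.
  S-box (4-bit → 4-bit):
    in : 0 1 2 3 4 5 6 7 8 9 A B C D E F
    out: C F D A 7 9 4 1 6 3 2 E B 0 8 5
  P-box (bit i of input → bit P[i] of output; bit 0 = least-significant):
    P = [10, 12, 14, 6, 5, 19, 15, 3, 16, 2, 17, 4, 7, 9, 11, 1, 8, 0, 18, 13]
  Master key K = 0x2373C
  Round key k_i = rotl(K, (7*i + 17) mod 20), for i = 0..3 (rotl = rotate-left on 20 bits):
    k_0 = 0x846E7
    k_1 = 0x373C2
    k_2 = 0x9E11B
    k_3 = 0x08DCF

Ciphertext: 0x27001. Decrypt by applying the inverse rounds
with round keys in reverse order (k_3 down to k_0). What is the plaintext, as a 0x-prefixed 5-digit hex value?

0x5EB95

s_0 = ciphertext = 0x27001
s_1 = InvRound(s_0, k_3) = 0x52801
s_2 = InvRound(s_1, k_2) = 0xF0EB6
s_3 = InvRound(s_2, k_1) = 0x26391
s_4 = InvRound(s_3, k_0) = 0x5EB95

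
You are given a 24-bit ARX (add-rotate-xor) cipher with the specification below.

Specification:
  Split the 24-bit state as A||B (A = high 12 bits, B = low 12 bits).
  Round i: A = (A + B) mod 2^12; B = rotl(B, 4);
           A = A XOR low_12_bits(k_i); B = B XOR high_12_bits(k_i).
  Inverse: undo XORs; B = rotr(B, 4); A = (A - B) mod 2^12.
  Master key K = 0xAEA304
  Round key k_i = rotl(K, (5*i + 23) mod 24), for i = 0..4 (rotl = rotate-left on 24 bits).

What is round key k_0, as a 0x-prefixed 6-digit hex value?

0x575182

K = 0xAEA304
k_0 = rotl(K, (5*0+23) mod 24) = rotl(K, 23) = 0x575182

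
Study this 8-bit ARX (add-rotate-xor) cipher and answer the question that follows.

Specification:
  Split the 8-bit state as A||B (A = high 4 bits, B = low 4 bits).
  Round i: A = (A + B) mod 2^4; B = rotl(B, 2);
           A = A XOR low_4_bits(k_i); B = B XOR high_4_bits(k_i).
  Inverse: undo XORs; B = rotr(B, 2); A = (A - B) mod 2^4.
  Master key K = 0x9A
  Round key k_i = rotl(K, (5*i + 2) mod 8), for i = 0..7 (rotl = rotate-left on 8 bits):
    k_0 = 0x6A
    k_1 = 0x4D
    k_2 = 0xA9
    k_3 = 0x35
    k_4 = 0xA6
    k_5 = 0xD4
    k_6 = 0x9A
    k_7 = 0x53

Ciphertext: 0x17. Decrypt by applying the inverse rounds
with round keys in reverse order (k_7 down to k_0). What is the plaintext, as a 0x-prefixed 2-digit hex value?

0x27

s_0 = ciphertext = 0x17
s_1 = InvRound(s_0, k_7) = 0xA8
s_2 = InvRound(s_1, k_6) = 0xC4
s_3 = InvRound(s_2, k_5) = 0x26
s_4 = InvRound(s_3, k_4) = 0x13
s_5 = InvRound(s_4, k_3) = 0x40
s_6 = InvRound(s_5, k_2) = 0x3A
s_7 = InvRound(s_6, k_1) = 0x3B
s_8 = InvRound(s_7, k_0) = 0x27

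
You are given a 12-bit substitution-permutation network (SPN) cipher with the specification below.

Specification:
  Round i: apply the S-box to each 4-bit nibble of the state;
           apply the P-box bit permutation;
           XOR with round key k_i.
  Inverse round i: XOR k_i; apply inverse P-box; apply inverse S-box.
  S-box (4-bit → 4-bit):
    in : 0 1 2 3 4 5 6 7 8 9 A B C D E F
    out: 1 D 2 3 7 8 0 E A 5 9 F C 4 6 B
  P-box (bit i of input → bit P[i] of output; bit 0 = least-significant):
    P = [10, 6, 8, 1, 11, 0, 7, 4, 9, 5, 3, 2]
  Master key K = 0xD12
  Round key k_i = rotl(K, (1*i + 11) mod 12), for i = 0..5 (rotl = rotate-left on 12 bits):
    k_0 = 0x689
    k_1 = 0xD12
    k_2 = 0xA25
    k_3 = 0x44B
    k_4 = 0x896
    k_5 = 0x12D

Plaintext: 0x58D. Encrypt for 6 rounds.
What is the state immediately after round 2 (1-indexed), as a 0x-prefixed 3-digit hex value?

0x4BC

s_0 = plaintext = 0x58D
s_1 = Round(s_0, k_0) = 0x79C
s_2 = Round(s_1, k_1) = 0x4BC
s_3 = Round(s_2, k_2) = 0x19E
s_4 = Round(s_3, k_3) = 0xF87
s_5 = Round(s_4, k_4) = 0xBE1
s_6 = Round(s_5, k_5) = 0x682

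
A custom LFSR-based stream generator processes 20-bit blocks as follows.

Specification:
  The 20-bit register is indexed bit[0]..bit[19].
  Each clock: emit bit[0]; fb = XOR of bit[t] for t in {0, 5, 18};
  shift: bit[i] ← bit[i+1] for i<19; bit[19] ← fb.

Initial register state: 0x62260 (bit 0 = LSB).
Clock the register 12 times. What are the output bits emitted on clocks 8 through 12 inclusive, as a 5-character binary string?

00100

reg_0 = 0x62260
clock 1: out=0, reg = 0x31130
clock 2: out=0, reg = 0x98898
clock 3: out=0, reg = 0x4C44C
clock 4: out=0, reg = 0xA6226
clock 5: out=0, reg = 0xD3113
clock 6: out=1, reg = 0x69889
clock 7: out=1, reg = 0x34C44
clock 8: out=0, reg = 0x1A622
clock 9: out=0, reg = 0x8D311
clock 10: out=1, reg = 0xC6988
clock 11: out=0, reg = 0xE34C4
clock 12: out=0, reg = 0xF1A62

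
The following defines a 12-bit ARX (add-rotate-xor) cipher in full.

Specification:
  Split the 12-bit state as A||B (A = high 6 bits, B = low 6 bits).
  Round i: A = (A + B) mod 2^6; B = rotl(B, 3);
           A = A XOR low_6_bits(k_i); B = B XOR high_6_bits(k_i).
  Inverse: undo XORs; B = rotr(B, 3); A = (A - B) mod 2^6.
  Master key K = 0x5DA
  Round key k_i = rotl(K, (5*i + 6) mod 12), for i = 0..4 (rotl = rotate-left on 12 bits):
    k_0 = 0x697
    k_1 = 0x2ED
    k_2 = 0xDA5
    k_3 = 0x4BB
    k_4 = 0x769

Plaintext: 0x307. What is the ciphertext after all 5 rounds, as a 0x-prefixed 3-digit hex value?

0x2C2

s_0 = plaintext = 0x307
s_1 = Round(s_0, k_0) = 0x122
s_2 = Round(s_1, k_1) = 0x2DF
s_3 = Round(s_2, k_2) = 0x3CD
s_4 = Round(s_3, k_3) = 0x9FB
s_5 = Round(s_4, k_4) = 0x2C2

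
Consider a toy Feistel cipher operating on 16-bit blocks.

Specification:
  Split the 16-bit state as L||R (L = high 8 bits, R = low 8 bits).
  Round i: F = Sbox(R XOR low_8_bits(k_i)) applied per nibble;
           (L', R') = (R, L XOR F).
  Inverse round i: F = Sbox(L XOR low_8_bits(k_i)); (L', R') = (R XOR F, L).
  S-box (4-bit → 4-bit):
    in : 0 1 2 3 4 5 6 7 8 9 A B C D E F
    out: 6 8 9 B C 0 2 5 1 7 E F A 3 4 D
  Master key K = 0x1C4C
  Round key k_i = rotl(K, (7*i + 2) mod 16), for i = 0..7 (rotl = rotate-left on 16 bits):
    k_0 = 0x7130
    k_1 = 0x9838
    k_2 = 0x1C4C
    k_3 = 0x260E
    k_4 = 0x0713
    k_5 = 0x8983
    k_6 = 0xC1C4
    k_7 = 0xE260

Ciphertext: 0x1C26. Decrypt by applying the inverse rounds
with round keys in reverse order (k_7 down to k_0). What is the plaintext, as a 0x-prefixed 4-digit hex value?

0x44A6

s_0 = ciphertext = 0x1C26
s_1 = InvRound(s_0, k_7) = 0x7C1C
s_2 = InvRound(s_1, k_6) = 0xED7C
s_3 = InvRound(s_2, k_5) = 0x58ED
s_4 = InvRound(s_3, k_4) = 0x2258
s_5 = InvRound(s_4, k_3) = 0xC222
s_6 = InvRound(s_5, k_2) = 0x36C2
s_7 = InvRound(s_6, k_1) = 0xA636
s_8 = InvRound(s_7, k_0) = 0x44A6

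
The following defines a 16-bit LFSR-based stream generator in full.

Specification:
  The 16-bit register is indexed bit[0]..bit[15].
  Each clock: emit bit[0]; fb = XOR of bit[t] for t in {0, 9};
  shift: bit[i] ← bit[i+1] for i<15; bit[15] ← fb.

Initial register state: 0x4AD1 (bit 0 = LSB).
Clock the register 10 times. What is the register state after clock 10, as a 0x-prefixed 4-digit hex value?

0x3D12

reg_0 = 0x4AD1
clock 1: out=1, reg = 0x2568
clock 2: out=0, reg = 0x12B4
clock 3: out=0, reg = 0x895A
clock 4: out=0, reg = 0x44AD
clock 5: out=1, reg = 0xA256
clock 6: out=0, reg = 0xD12B
clock 7: out=1, reg = 0xE895
clock 8: out=1, reg = 0xF44A
clock 9: out=0, reg = 0x7A25
clock 10: out=1, reg = 0x3D12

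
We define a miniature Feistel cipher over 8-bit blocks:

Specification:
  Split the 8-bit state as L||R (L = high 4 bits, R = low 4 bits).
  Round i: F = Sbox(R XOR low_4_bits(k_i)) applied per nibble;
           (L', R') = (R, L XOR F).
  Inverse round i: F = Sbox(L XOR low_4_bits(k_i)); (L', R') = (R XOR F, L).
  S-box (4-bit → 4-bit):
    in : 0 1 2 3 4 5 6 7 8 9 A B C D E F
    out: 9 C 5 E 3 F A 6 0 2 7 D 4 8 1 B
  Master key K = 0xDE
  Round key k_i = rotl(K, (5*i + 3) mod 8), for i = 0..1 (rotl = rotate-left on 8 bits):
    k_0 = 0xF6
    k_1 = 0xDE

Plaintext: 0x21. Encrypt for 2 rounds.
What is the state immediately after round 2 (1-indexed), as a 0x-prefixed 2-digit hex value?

s_0 = plaintext = 0x21
s_1 = Round(s_0, k_0) = 0x14
s_2 = Round(s_1, k_1) = 0x46

0x46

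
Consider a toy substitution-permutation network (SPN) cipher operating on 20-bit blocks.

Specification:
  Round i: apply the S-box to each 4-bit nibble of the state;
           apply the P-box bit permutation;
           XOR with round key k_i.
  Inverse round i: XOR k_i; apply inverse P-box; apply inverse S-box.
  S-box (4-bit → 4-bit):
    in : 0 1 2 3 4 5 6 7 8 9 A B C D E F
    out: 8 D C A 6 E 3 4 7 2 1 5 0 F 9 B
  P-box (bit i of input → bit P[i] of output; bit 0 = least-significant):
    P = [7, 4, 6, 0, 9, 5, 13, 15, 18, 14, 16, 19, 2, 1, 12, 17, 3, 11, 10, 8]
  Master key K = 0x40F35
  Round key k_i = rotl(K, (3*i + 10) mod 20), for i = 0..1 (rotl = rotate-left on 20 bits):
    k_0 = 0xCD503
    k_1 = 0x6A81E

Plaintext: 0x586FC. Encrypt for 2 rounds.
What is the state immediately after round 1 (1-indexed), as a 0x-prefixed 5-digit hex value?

0x80A25

s_0 = plaintext = 0x586FC
s_1 = Round(s_0, k_0) = 0x80A25
s_2 = Round(s_1, k_1) = 0x00447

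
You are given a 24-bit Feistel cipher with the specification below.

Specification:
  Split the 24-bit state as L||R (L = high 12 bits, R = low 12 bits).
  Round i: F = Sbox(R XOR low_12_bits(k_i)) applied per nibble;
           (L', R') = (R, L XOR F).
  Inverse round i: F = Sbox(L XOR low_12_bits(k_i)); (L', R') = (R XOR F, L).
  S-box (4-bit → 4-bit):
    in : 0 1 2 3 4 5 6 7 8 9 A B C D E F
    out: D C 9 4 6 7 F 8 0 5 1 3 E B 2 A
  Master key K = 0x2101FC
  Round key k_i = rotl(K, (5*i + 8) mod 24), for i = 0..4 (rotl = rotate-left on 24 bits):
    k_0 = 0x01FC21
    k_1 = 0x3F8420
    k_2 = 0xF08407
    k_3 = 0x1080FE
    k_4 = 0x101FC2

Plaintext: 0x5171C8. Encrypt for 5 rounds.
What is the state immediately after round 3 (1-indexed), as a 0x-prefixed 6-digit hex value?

0x0018ED

s_0 = plaintext = 0x5171C8
s_1 = Round(s_0, k_0) = 0x1C8E32
s_2 = Round(s_1, k_1) = 0xE32001
s_3 = Round(s_2, k_2) = 0x0018ED
s_4 = Round(s_3, k_3) = 0x8ED0C5
s_5 = Round(s_4, k_4) = 0x0C5235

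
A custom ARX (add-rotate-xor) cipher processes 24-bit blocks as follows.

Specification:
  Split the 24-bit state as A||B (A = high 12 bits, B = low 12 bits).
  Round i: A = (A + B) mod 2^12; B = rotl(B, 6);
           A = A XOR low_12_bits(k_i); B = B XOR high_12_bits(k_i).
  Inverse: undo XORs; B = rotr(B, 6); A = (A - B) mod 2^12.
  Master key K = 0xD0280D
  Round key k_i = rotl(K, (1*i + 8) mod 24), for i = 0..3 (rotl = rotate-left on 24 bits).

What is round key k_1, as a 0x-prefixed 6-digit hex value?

K = 0xD0280D
k_0 = rotl(K, (1*0+8) mod 24) = rotl(K, 8) = 0x280DD0
k_1 = rotl(K, (1*1+8) mod 24) = rotl(K, 9) = 0x501BA0

0x501BA0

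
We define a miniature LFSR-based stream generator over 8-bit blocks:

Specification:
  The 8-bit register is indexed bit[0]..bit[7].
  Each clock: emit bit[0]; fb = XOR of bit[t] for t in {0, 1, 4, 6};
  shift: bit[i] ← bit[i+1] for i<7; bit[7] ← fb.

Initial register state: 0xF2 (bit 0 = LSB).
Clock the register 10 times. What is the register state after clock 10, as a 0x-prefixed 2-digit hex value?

reg_0 = 0xF2
clock 1: out=0, reg = 0xF9
clock 2: out=1, reg = 0xFC
clock 3: out=0, reg = 0x7E
clock 4: out=0, reg = 0xBF
clock 5: out=1, reg = 0xDF
clock 6: out=1, reg = 0x6F
clock 7: out=1, reg = 0xB7
clock 8: out=1, reg = 0xDB
clock 9: out=1, reg = 0x6D
clock 10: out=1, reg = 0x36

0x36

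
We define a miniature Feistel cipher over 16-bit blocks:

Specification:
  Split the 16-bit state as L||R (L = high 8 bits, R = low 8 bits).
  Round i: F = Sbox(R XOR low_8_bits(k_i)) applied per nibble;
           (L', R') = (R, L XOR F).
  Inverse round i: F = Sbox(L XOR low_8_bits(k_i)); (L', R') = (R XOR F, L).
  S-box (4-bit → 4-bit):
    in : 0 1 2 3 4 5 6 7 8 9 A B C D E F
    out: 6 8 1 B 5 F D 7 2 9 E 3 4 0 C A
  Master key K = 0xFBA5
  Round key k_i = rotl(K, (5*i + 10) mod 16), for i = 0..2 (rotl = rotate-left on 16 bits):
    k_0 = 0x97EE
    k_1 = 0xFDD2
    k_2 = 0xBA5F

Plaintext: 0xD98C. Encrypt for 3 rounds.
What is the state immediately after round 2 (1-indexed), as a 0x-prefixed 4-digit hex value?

0x0882

s_0 = plaintext = 0xD98C
s_1 = Round(s_0, k_0) = 0x8C08
s_2 = Round(s_1, k_1) = 0x0882
s_3 = Round(s_2, k_2) = 0x8208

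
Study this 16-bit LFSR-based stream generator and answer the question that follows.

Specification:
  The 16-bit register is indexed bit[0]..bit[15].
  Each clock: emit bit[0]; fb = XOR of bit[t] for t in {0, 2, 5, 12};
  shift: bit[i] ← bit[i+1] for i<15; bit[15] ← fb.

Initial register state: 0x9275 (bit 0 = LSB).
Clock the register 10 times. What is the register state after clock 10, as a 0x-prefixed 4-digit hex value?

reg_0 = 0x9275
clock 1: out=1, reg = 0x493A
clock 2: out=0, reg = 0xA49D
clock 3: out=1, reg = 0x524E
clock 4: out=0, reg = 0x2927
clock 5: out=1, reg = 0x9493
clock 6: out=1, reg = 0x4A49
clock 7: out=1, reg = 0xA524
clock 8: out=0, reg = 0x5292
clock 9: out=0, reg = 0xA949
clock 10: out=1, reg = 0xD4A4

0xD4A4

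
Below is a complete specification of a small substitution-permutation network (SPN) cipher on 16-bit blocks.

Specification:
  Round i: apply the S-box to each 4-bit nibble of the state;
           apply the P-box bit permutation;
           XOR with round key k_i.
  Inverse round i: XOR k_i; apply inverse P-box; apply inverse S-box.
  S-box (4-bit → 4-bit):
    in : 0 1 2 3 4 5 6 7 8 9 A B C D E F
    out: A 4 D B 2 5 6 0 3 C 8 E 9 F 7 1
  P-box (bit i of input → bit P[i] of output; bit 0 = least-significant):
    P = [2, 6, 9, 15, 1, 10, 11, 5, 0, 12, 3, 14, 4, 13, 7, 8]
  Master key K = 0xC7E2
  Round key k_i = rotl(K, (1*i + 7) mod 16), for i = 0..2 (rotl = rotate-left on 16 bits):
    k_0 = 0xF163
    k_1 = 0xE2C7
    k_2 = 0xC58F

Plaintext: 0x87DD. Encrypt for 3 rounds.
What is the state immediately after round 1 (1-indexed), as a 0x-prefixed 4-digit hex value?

s_0 = plaintext = 0x87DD
s_1 = Round(s_0, k_0) = 0x5F15
s_2 = Round(s_1, k_1) = 0xE852
s_3 = Round(s_2, k_2) = 0x7F18

0x5F15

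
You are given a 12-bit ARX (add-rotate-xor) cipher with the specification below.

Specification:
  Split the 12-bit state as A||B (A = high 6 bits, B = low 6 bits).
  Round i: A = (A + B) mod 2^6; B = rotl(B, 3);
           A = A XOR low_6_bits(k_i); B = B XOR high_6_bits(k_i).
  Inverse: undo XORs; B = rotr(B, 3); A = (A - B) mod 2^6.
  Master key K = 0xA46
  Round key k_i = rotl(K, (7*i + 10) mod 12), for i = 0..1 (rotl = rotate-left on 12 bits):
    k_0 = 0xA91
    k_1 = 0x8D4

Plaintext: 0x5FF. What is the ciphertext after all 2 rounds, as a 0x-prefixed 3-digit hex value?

0x209

s_0 = plaintext = 0x5FF
s_1 = Round(s_0, k_0) = 0x1D5
s_2 = Round(s_1, k_1) = 0x209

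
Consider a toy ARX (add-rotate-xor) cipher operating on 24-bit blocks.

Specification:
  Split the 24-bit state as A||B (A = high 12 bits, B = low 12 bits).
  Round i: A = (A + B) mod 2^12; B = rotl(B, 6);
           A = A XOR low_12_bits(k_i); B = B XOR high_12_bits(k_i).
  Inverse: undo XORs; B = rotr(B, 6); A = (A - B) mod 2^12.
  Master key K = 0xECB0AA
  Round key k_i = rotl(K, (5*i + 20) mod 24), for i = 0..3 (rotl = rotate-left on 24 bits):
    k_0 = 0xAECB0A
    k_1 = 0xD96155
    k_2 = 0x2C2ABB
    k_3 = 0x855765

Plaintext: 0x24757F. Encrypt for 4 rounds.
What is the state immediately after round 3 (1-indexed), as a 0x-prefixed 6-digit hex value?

s_0 = plaintext = 0x24757F
s_1 = Round(s_0, k_0) = 0xCCC539
s_2 = Round(s_1, k_1) = 0x3503C2
s_3 = Round(s_2, k_2) = 0xDA924D
s_4 = Round(s_3, k_3) = 0x893B1C

0xDA924D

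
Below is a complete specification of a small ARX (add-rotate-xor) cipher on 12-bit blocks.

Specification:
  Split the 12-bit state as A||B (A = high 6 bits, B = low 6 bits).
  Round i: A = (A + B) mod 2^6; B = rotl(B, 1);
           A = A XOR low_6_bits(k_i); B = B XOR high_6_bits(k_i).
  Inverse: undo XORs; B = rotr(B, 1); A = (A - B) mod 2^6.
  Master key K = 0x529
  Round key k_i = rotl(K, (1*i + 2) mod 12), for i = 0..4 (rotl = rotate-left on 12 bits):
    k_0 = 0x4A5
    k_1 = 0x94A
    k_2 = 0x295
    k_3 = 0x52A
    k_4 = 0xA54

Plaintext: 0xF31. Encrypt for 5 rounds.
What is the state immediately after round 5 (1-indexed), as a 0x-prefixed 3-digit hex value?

s_0 = plaintext = 0xF31
s_1 = Round(s_0, k_0) = 0x231
s_2 = Round(s_1, k_1) = 0xCC6
s_3 = Round(s_2, k_2) = 0xB06
s_4 = Round(s_3, k_3) = 0x618
s_5 = Round(s_4, k_4) = 0x919

0x919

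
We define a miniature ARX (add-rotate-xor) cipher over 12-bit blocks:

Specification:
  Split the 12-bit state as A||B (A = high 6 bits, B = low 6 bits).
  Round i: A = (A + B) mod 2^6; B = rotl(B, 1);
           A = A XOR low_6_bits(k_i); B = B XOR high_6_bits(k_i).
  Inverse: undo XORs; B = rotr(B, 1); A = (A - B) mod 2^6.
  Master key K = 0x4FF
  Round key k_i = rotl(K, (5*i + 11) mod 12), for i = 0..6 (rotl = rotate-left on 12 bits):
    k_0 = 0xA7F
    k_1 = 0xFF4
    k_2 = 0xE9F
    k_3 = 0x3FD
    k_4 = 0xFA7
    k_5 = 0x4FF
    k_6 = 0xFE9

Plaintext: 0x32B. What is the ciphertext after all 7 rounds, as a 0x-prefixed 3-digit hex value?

s_0 = plaintext = 0x32B
s_1 = Round(s_0, k_0) = 0x23E
s_2 = Round(s_1, k_1) = 0xC82
s_3 = Round(s_2, k_2) = 0xAFE
s_4 = Round(s_3, k_3) = 0x532
s_5 = Round(s_4, k_4) = 0x85B
s_6 = Round(s_5, k_5) = 0x0E5
s_7 = Round(s_6, k_6) = 0x074

0x074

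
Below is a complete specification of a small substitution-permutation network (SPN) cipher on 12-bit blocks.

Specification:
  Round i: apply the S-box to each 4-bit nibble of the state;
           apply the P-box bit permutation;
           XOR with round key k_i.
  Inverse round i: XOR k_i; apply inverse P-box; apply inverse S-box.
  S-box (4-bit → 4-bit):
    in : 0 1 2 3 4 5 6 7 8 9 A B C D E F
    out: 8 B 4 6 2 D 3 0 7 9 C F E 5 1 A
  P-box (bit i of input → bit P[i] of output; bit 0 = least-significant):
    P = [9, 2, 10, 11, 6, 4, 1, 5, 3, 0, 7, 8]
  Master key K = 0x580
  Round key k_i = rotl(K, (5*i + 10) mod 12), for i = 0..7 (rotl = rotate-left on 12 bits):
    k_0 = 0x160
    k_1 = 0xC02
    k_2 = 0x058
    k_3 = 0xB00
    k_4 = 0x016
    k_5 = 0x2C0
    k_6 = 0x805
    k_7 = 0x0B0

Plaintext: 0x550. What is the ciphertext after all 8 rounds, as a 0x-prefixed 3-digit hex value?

0x75D

s_0 = plaintext = 0x550
s_1 = Round(s_0, k_0) = 0x88A
s_2 = Round(s_1, k_1) = 0x0D9
s_3 = Round(s_2, k_2) = 0xB1A
s_4 = Round(s_3, k_3) = 0x6F9
s_5 = Round(s_4, k_4) = 0xA2F
s_6 = Round(s_5, k_5) = 0xB46
s_7 = Round(s_6, k_6) = 0xB98
s_8 = Round(s_7, k_7) = 0x75D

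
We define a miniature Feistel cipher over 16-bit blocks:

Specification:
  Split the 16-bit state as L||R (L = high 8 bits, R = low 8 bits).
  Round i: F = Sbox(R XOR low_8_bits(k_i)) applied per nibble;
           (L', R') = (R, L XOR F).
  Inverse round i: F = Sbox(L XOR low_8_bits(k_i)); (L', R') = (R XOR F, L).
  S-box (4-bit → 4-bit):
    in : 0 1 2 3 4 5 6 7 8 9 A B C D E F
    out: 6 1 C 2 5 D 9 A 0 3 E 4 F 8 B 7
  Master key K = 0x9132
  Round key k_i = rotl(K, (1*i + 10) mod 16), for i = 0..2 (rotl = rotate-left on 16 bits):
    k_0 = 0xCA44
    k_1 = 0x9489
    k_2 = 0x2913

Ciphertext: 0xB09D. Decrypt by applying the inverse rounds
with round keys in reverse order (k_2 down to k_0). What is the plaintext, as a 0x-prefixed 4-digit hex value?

0x77C9

s_0 = ciphertext = 0xB09D
s_1 = InvRound(s_0, k_2) = 0x7FB0
s_2 = InvRound(s_1, k_1) = 0xC97F
s_3 = InvRound(s_2, k_0) = 0x77C9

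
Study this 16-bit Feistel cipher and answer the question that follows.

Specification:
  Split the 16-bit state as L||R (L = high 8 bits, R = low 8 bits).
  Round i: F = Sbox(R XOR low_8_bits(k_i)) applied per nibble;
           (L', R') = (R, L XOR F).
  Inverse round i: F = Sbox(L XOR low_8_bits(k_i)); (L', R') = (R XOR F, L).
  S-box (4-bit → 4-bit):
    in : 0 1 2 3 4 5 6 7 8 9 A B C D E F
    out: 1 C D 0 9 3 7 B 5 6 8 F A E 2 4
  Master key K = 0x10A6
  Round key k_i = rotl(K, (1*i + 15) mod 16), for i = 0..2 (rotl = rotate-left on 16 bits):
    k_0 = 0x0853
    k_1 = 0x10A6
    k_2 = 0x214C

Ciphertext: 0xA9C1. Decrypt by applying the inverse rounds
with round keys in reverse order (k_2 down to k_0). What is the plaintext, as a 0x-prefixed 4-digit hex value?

s_0 = ciphertext = 0xA9C1
s_1 = InvRound(s_0, k_2) = 0xE2A9
s_2 = InvRound(s_1, k_1) = 0x30E2
s_3 = InvRound(s_2, k_0) = 0x9230

0x9230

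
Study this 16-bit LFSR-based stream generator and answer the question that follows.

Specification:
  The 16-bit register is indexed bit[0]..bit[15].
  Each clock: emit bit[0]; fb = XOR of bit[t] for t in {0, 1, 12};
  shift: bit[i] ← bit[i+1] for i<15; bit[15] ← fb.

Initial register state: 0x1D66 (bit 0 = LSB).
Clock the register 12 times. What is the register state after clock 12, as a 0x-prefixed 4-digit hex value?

0xA941

reg_0 = 0x1D66
clock 1: out=0, reg = 0x0EB3
clock 2: out=1, reg = 0x0759
clock 3: out=1, reg = 0x83AC
clock 4: out=0, reg = 0x41D6
clock 5: out=0, reg = 0xA0EB
clock 6: out=1, reg = 0x5075
clock 7: out=1, reg = 0x283A
clock 8: out=0, reg = 0x941D
clock 9: out=1, reg = 0x4A0E
clock 10: out=0, reg = 0xA507
clock 11: out=1, reg = 0x5283
clock 12: out=1, reg = 0xA941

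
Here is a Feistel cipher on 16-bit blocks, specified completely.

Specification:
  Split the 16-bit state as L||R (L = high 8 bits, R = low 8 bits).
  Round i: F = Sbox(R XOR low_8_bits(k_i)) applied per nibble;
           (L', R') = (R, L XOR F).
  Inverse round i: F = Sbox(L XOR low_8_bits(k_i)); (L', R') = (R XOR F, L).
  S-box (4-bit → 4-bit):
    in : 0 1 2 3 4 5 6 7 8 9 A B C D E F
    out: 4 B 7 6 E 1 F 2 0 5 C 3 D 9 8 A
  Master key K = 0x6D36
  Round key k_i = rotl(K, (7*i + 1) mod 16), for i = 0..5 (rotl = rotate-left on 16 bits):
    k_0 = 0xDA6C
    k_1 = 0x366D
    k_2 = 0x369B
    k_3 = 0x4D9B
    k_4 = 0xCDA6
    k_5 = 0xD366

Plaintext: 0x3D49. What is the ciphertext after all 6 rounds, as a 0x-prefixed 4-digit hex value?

s_0 = plaintext = 0x3D49
s_1 = Round(s_0, k_0) = 0x494C
s_2 = Round(s_1, k_1) = 0x4C32
s_3 = Round(s_2, k_2) = 0x3289
s_4 = Round(s_3, k_3) = 0x8985
s_5 = Round(s_4, k_4) = 0x85FF
s_6 = Round(s_5, k_5) = 0xFFD0

0xFFD0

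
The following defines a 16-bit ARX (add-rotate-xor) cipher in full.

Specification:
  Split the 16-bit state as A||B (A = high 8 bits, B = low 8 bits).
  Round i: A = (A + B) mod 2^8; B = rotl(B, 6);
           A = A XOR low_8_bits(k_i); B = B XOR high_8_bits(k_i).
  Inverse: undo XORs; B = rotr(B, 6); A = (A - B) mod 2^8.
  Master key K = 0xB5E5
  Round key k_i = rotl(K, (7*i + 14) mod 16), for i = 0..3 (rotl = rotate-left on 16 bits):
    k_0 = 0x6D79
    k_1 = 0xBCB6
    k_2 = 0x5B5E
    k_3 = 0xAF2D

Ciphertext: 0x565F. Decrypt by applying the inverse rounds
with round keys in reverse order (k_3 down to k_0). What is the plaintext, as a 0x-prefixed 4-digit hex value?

0x7658

s_0 = ciphertext = 0x565F
s_1 = InvRound(s_0, k_3) = 0xB8C3
s_2 = InvRound(s_1, k_2) = 0x8462
s_3 = InvRound(s_2, k_1) = 0xB77B
s_4 = InvRound(s_3, k_0) = 0x7658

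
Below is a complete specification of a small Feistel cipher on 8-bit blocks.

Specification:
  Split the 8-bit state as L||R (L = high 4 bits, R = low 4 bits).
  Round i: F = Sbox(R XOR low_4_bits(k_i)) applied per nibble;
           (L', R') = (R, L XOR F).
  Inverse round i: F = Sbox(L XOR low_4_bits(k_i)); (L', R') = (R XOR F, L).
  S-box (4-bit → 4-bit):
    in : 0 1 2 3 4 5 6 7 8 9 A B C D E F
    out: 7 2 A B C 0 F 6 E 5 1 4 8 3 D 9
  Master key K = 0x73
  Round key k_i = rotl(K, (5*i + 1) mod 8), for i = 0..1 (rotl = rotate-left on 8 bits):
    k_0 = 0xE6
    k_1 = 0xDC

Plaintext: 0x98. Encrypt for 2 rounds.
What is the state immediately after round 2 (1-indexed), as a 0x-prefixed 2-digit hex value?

0x46

s_0 = plaintext = 0x98
s_1 = Round(s_0, k_0) = 0x84
s_2 = Round(s_1, k_1) = 0x46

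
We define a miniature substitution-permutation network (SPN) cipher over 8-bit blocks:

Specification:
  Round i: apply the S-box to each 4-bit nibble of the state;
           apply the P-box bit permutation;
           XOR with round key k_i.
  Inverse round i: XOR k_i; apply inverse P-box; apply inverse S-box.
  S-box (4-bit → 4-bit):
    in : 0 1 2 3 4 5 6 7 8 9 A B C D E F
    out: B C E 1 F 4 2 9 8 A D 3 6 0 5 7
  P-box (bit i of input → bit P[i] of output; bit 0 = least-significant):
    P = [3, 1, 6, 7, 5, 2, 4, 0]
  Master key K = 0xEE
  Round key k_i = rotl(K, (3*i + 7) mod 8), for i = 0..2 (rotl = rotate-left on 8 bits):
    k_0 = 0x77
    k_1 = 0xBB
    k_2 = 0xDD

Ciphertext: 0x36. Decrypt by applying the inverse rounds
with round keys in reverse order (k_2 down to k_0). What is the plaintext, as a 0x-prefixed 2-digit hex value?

s_0 = ciphertext = 0x36
s_1 = InvRound(s_0, k_2) = 0x74
s_2 = InvRound(s_1, k_1) = 0x94
s_3 = InvRound(s_2, k_0) = 0x72

0x72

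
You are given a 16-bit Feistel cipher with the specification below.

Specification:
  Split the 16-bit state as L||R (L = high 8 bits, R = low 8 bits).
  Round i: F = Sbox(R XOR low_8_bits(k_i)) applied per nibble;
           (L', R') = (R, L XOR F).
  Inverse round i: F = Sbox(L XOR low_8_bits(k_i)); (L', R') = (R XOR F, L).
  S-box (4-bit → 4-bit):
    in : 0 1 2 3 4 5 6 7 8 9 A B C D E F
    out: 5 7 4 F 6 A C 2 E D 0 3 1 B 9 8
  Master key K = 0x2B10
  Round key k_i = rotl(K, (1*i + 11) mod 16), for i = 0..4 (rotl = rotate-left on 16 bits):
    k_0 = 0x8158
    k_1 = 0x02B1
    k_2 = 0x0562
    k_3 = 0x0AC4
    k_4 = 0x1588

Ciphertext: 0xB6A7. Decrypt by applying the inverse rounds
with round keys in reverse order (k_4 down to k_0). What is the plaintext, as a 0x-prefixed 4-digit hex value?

s_0 = ciphertext = 0xB6A7
s_1 = InvRound(s_0, k_4) = 0x5EB6
s_2 = InvRound(s_1, k_3) = 0x665E
s_3 = InvRound(s_2, k_2) = 0x0866
s_4 = InvRound(s_3, k_1) = 0x5B08
s_5 = InvRound(s_4, k_0) = 0x575B

0x575B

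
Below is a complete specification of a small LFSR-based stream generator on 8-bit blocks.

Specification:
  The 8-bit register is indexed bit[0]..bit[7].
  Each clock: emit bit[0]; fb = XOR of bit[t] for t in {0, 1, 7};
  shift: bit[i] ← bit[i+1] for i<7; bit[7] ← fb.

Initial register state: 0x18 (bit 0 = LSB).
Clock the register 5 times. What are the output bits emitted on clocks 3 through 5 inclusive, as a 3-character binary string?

011

reg_0 = 0x18
clock 1: out=0, reg = 0x0C
clock 2: out=0, reg = 0x06
clock 3: out=0, reg = 0x83
clock 4: out=1, reg = 0xC1
clock 5: out=1, reg = 0x60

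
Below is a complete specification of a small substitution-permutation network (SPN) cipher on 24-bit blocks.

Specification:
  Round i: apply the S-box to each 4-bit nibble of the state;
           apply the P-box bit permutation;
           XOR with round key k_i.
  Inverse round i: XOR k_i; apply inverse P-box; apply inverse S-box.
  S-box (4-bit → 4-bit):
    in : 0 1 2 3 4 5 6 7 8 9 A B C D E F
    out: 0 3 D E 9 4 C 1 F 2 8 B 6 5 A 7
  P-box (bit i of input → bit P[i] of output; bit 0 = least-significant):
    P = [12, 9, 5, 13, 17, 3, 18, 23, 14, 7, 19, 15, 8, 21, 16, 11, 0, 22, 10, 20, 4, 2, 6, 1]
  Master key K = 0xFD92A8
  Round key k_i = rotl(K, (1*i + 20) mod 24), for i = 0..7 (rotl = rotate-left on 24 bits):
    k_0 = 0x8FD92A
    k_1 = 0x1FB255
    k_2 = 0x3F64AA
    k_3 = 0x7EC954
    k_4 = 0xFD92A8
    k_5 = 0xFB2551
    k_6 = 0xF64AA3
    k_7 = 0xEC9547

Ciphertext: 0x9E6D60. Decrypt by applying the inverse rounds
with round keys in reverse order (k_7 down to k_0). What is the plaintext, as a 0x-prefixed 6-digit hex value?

0x45202F

s_0 = ciphertext = 0x9E6D60
s_1 = InvRound(s_0, k_7) = 0xEBE472
s_2 = InvRound(s_1, k_6) = 0xD2635E
s_3 = InvRound(s_2, k_5) = 0xEDCD99
s_4 = InvRound(s_3, k_4) = 0x72470F
s_5 = InvRound(s_4, k_3) = 0x2DA6C9
s_6 = InvRound(s_5, k_2) = 0x64047C
s_7 = InvRound(s_6, k_1) = 0x08C618
s_8 = InvRound(s_7, k_0) = 0x45202F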